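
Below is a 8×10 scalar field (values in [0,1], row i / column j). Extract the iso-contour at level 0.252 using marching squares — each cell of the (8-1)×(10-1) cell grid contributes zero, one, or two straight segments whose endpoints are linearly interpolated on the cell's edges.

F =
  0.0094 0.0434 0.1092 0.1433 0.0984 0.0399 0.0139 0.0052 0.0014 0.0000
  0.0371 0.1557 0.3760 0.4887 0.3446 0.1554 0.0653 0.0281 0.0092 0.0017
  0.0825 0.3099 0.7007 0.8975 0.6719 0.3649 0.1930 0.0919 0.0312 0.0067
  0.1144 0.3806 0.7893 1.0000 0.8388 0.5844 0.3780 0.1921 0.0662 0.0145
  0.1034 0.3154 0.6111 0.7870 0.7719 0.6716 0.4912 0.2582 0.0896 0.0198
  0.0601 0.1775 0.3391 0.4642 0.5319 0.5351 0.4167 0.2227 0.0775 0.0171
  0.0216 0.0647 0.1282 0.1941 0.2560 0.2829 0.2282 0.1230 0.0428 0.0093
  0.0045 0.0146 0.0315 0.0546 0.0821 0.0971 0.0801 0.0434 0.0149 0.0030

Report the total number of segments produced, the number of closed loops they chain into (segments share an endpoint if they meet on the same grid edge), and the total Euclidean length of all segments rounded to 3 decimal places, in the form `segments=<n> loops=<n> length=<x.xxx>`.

cell (0,1): code 0100 → (0.535,2.000)–(1.000,1.437)
cell (0,2): code 1100 → (0.315,3.000)–(0.535,2.000)
cell (0,3): code 1100 → (0.624,4.000)–(0.315,3.000)
cell (0,4): code 1000 → (1.000,4.489)–(0.624,4.000)
cell (1,0): code 0100 → (1.625,1.000)–(2.000,0.745)
cell (1,1): code 1110 → (1.000,1.437)–(1.625,1.000)
cell (1,4): code 1101 → (1.461,5.000)–(1.000,4.489)
cell (1,5): code 1000 → (2.000,5.657)–(1.461,5.000)
cell (2,0): code 0110 → (2.000,0.745)–(3.000,0.517)
cell (2,5): code 1101 → (2.319,6.000)–(2.000,5.657)
cell (2,6): code 1000 → (3.000,6.678)–(2.319,6.000)
cell (3,0): code 0110 → (3.000,0.517)–(4.000,0.701)
cell (3,6): code 1101 → (3.906,7.000)–(3.000,6.678)
cell (3,7): code 1000 → (4.000,7.037)–(3.906,7.000)
cell (4,0): code 0010 → (4.000,0.701)–(4.460,1.000)
cell (4,1): code 0111 → (4.460,1.000)–(5.000,1.461)
cell (4,6): code 1011 → (5.000,6.849)–(4.175,7.000)
cell (4,7): code 0001 → (4.175,7.000)–(4.000,7.037)
cell (5,1): code 0010 → (5.000,1.461)–(5.413,2.000)
cell (5,2): code 0011 → (5.413,2.000)–(5.786,3.000)
cell (5,3): code 0111 → (5.786,3.000)–(6.000,3.935)
cell (5,5): code 1011 → (6.000,5.565)–(5.874,6.000)
cell (5,6): code 0001 → (5.874,6.000)–(5.000,6.849)
cell (6,3): code 0010 → (6.000,3.935)–(6.023,4.000)
cell (6,4): code 0011 → (6.023,4.000)–(6.166,5.000)
cell (6,5): code 0001 → (6.166,5.000)–(6.000,5.565)
total: 26 segments, chained into 1 closed loop(s), length Σ = 19.026952

segments=26 loops=1 length=19.027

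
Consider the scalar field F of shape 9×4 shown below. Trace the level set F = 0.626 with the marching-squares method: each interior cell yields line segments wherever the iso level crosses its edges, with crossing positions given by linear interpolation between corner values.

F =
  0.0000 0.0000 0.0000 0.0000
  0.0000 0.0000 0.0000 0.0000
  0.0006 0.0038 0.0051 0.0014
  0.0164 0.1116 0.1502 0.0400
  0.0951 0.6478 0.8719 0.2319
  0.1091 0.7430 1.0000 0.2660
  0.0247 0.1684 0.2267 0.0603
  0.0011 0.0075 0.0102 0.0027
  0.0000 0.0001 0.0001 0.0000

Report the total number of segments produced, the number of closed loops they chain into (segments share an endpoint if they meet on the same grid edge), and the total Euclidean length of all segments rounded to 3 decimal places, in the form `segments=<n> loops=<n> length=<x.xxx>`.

cell (3,0): code 0100 → (3.959,1.000)–(4.000,0.961)
cell (3,1): code 1100 → (3.659,2.000)–(3.959,1.000)
cell (3,2): code 1000 → (4.000,2.384)–(3.659,2.000)
cell (4,0): code 0110 → (4.000,0.961)–(5.000,0.815)
cell (4,2): code 1001 → (5.000,2.510)–(4.000,2.384)
cell (5,0): code 0010 → (5.000,0.815)–(5.204,1.000)
cell (5,1): code 0011 → (5.204,1.000)–(5.484,2.000)
cell (5,2): code 0001 → (5.484,2.000)–(5.000,2.510)
total: 8 segments, chained into 1 closed loop(s), length Σ = 5.648338

segments=8 loops=1 length=5.648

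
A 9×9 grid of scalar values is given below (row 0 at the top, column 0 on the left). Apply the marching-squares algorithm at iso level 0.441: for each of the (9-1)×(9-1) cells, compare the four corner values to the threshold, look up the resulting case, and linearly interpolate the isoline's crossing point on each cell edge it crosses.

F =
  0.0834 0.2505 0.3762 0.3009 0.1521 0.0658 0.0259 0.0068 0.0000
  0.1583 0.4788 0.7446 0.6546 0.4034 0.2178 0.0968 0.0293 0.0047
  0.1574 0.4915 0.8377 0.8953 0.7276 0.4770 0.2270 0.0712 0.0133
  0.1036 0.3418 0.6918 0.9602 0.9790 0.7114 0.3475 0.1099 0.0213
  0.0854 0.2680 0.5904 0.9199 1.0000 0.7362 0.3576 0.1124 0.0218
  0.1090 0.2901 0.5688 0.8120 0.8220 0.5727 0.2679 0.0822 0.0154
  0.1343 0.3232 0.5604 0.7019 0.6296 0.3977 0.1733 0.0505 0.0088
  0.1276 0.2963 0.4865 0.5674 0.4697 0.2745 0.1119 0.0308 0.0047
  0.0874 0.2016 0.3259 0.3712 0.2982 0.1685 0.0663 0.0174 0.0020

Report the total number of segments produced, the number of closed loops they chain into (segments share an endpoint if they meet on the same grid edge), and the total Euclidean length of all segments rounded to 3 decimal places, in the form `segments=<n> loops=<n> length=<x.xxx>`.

cell (0,0): code 0100 → (0.834,1.000)–(1.000,0.882)
cell (0,1): code 1100 → (0.176,2.000)–(0.834,1.000)
cell (0,2): code 1100 → (0.396,3.000)–(0.176,2.000)
cell (0,3): code 1000 → (1.000,3.850)–(0.396,3.000)
cell (1,0): code 0110 → (1.000,0.882)–(2.000,0.849)
cell (1,3): code 1101 → (1.116,4.000)–(1.000,3.850)
cell (1,4): code 1100 → (1.861,5.000)–(1.116,4.000)
cell (1,5): code 1000 → (2.000,5.144)–(1.861,5.000)
cell (2,0): code 0010 → (2.000,0.849)–(2.337,1.000)
cell (2,1): code 0111 → (2.337,1.000)–(3.000,1.283)
cell (2,5): code 1001 → (3.000,5.743)–(2.000,5.144)
cell (3,1): code 0110 → (3.000,1.283)–(4.000,1.537)
cell (3,5): code 1001 → (4.000,5.780)–(3.000,5.743)
cell (4,1): code 0110 → (4.000,1.537)–(5.000,1.541)
cell (4,5): code 1001 → (5.000,5.432)–(4.000,5.780)
cell (5,1): code 0110 → (5.000,1.541)–(6.000,1.497)
cell (5,4): code 1011 → (6.000,4.813)–(5.753,5.000)
cell (5,5): code 0001 → (5.753,5.000)–(5.000,5.432)
cell (6,1): code 0110 → (6.000,1.497)–(7.000,1.761)
cell (6,4): code 1001 → (7.000,4.147)–(6.000,4.813)
cell (7,1): code 0010 → (7.000,1.761)–(7.283,2.000)
cell (7,2): code 0011 → (7.283,2.000)–(7.644,3.000)
cell (7,3): code 0011 → (7.644,3.000)–(7.167,4.000)
cell (7,4): code 0001 → (7.167,4.000)–(7.000,4.147)
total: 24 segments, chained into 1 closed loop(s), length Σ = 19.630916

segments=24 loops=1 length=19.631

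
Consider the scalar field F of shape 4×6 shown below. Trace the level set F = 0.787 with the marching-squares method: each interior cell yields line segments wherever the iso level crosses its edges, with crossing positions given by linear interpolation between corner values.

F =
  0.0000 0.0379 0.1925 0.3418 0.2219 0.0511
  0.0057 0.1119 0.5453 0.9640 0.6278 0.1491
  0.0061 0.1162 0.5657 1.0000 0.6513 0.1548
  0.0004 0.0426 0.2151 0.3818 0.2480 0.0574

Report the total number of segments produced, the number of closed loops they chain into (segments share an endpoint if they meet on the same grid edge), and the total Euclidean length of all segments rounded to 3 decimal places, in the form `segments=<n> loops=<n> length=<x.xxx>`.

cell (0,2): code 0100 → (0.716,3.000)–(1.000,2.577)
cell (0,3): code 1000 → (1.000,3.526)–(0.716,3.000)
cell (1,2): code 0110 → (1.000,2.577)–(2.000,2.510)
cell (1,3): code 1001 → (2.000,3.611)–(1.000,3.526)
cell (2,2): code 0010 → (2.000,2.510)–(2.345,3.000)
cell (2,3): code 0001 → (2.345,3.000)–(2.000,3.611)
total: 6 segments, chained into 1 closed loop(s), length Σ = 4.414484

segments=6 loops=1 length=4.414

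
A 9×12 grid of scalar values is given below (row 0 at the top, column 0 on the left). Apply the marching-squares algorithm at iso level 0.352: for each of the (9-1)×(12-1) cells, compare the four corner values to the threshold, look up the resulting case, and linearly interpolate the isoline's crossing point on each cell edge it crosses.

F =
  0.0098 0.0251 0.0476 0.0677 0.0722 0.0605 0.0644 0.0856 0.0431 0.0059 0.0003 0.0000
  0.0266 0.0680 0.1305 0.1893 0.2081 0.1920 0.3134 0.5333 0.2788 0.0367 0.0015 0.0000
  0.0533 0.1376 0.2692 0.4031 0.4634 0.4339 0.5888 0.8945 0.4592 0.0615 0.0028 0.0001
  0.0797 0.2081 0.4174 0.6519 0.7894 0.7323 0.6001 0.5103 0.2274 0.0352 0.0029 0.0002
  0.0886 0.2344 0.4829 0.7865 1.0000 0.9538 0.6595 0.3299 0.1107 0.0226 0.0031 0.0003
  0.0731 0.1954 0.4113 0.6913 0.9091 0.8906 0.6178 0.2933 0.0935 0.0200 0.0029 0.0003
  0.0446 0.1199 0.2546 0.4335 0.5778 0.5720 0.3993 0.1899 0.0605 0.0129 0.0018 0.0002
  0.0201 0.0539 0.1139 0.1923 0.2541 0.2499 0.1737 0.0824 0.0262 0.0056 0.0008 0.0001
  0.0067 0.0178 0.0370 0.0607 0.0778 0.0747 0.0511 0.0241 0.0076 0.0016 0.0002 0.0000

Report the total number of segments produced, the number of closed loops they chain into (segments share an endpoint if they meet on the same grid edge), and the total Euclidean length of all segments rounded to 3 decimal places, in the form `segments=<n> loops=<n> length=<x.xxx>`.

segments=26 loops=1 length=20.061

cell (0,6): code 0100 → (0.595,7.000)–(1.000,6.176)
cell (0,7): code 1000 → (1.000,7.712)–(0.595,7.000)
cell (1,2): code 0100 → (1.761,3.000)–(2.000,2.618)
cell (1,3): code 1100 → (1.564,4.000)–(1.761,3.000)
cell (1,4): code 1100 → (1.661,5.000)–(1.564,4.000)
cell (1,5): code 1100 → (1.140,6.000)–(1.661,5.000)
cell (1,6): code 1110 → (1.000,6.176)–(1.140,6.000)
cell (1,7): code 1101 → (1.406,8.000)–(1.000,7.712)
cell (1,8): code 1000 → (2.000,8.270)–(1.406,8.000)
cell (2,1): code 0100 → (2.559,2.000)–(3.000,1.688)
cell (2,2): code 1110 → (2.000,2.618)–(2.559,2.000)
cell (2,7): code 1011 → (3.000,7.560)–(2.462,8.000)
cell (2,8): code 0001 → (2.462,8.000)–(2.000,8.270)
cell (3,1): code 0110 → (3.000,1.688)–(4.000,1.473)
cell (3,6): code 1011 → (4.000,6.933)–(3.877,7.000)
cell (3,7): code 0001 → (3.877,7.000)–(3.000,7.560)
cell (4,1): code 0110 → (4.000,1.473)–(5.000,1.725)
cell (4,6): code 1001 → (5.000,6.819)–(4.000,6.933)
cell (5,1): code 0010 → (5.000,1.725)–(5.378,2.000)
cell (5,2): code 0111 → (5.378,2.000)–(6.000,2.544)
cell (5,6): code 1001 → (6.000,6.226)–(5.000,6.819)
cell (6,2): code 0010 → (6.000,2.544)–(6.338,3.000)
cell (6,3): code 0011 → (6.338,3.000)–(6.698,4.000)
cell (6,4): code 0011 → (6.698,4.000)–(6.683,5.000)
cell (6,5): code 0011 → (6.683,5.000)–(6.210,6.000)
cell (6,6): code 0001 → (6.210,6.000)–(6.000,6.226)
total: 26 segments, chained into 1 closed loop(s), length Σ = 20.060889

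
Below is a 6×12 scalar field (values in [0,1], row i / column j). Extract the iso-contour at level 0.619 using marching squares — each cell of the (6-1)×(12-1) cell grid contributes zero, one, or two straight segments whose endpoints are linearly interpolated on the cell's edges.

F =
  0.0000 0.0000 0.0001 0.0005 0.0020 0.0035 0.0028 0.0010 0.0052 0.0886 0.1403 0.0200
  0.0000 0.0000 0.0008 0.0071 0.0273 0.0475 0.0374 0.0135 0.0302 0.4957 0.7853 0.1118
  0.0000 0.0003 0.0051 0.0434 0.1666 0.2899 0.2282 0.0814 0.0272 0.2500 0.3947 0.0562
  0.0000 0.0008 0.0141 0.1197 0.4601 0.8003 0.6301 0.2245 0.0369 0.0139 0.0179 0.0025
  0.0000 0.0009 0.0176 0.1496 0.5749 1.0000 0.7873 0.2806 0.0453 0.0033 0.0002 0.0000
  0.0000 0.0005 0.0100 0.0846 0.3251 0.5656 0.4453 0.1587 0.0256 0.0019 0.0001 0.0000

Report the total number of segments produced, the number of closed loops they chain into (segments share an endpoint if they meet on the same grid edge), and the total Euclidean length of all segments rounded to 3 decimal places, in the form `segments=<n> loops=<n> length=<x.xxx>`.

cell (0,9): code 0100 → (0.742,10.000)–(1.000,9.426)
cell (0,10): code 1000 → (1.000,10.247)–(0.742,10.000)
cell (1,9): code 0010 → (1.000,9.426)–(1.426,10.000)
cell (1,10): code 0001 → (1.426,10.000)–(1.000,10.247)
cell (2,4): code 0100 → (2.645,5.000)–(3.000,4.467)
cell (2,5): code 1100 → (2.972,6.000)–(2.645,5.000)
cell (2,6): code 1000 → (3.000,6.027)–(2.972,6.000)
cell (3,4): code 0110 → (3.000,4.467)–(4.000,4.104)
cell (3,6): code 1001 → (4.000,6.332)–(3.000,6.027)
cell (4,4): code 0010 → (4.000,4.104)–(4.877,5.000)
cell (4,5): code 0011 → (4.877,5.000)–(4.492,6.000)
cell (4,6): code 0001 → (4.492,6.000)–(4.000,6.332)
total: 12 segments, chained into 2 closed loop(s), length Σ = 8.953753

segments=12 loops=2 length=8.954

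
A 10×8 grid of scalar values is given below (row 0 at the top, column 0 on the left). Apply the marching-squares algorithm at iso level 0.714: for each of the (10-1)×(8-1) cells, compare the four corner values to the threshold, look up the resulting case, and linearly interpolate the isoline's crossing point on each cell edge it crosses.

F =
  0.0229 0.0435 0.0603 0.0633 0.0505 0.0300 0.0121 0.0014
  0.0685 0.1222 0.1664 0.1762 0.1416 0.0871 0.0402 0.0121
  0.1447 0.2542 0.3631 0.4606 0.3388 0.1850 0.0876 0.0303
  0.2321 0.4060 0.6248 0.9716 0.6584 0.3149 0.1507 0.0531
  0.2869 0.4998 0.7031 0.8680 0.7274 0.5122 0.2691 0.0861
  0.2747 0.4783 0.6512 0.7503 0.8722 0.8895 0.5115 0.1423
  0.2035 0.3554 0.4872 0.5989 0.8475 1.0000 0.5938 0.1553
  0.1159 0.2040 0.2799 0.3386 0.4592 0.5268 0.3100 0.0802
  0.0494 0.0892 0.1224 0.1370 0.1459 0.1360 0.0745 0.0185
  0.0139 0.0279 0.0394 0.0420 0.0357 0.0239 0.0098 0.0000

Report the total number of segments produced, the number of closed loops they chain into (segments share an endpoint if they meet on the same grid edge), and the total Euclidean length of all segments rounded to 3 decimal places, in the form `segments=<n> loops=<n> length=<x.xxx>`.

cell (2,2): code 0100 → (2.496,3.000)–(3.000,2.257)
cell (2,3): code 1000 → (3.000,3.822)–(2.496,3.000)
cell (3,2): code 0110 → (3.000,2.257)–(4.000,2.066)
cell (3,3): code 1101 → (3.806,4.000)–(3.000,3.822)
cell (3,4): code 1000 → (4.000,4.062)–(3.806,4.000)
cell (4,2): code 0110 → (4.000,2.066)–(5.000,2.634)
cell (4,4): code 1101 → (4.535,5.000)–(4.000,4.062)
cell (4,5): code 1000 → (5.000,5.464)–(4.535,5.000)
cell (5,2): code 0010 → (5.000,2.634)–(5.240,3.000)
cell (5,3): code 0111 → (5.240,3.000)–(6.000,3.463)
cell (5,5): code 1001 → (6.000,5.704)–(5.000,5.464)
cell (6,3): code 0010 → (6.000,3.463)–(6.344,4.000)
cell (6,4): code 0011 → (6.344,4.000)–(6.604,5.000)
cell (6,5): code 0001 → (6.604,5.000)–(6.000,5.704)
total: 14 segments, chained into 1 closed loop(s), length Σ = 11.751355

segments=14 loops=1 length=11.751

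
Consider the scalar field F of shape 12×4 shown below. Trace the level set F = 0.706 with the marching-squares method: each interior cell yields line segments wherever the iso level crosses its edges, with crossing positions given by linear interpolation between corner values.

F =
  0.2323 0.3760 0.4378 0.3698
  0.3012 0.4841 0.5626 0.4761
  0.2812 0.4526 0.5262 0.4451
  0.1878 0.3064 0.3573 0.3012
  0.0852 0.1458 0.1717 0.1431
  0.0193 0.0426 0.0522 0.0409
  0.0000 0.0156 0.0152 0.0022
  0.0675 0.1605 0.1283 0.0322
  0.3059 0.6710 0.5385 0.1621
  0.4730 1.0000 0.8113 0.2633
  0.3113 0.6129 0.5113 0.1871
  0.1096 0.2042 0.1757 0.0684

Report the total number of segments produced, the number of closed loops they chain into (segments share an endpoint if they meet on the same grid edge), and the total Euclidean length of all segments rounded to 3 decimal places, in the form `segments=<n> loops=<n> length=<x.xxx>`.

segments=6 loops=1 length=5.029

cell (8,0): code 0100 → (8.106,1.000)–(9.000,0.442)
cell (8,1): code 1100 → (8.614,2.000)–(8.106,1.000)
cell (8,2): code 1000 → (9.000,2.192)–(8.614,2.000)
cell (9,0): code 0010 → (9.000,0.442)–(9.759,1.000)
cell (9,1): code 0011 → (9.759,1.000)–(9.351,2.000)
cell (9,2): code 0001 → (9.351,2.000)–(9.000,2.192)
total: 6 segments, chained into 1 closed loop(s), length Σ = 5.028840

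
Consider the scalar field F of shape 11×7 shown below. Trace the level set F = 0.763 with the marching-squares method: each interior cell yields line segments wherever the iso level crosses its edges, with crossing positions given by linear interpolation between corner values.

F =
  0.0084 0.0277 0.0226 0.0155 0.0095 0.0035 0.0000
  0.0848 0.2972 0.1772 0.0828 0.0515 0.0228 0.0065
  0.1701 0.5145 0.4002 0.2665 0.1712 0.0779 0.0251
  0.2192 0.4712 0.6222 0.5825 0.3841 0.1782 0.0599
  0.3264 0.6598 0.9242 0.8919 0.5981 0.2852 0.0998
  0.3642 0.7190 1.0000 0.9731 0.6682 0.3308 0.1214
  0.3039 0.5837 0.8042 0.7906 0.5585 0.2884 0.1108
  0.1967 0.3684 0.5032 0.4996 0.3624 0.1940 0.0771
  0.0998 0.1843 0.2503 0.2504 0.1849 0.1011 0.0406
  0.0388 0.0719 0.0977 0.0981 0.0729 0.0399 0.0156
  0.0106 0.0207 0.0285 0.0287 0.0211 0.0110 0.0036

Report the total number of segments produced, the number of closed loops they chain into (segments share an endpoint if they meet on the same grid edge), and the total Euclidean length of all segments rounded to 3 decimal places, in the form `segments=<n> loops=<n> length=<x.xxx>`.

cell (3,1): code 0100 → (3.466,2.000)–(4.000,1.390)
cell (3,2): code 1100 → (3.583,3.000)–(3.466,2.000)
cell (3,3): code 1000 → (4.000,3.439)–(3.583,3.000)
cell (4,1): code 0110 → (4.000,1.390)–(5.000,1.157)
cell (4,3): code 1001 → (5.000,3.689)–(4.000,3.439)
cell (5,1): code 0110 → (5.000,1.157)–(6.000,1.813)
cell (5,3): code 1001 → (6.000,3.119)–(5.000,3.689)
cell (6,1): code 0010 → (6.000,1.813)–(6.137,2.000)
cell (6,2): code 0011 → (6.137,2.000)–(6.095,3.000)
cell (6,3): code 0001 → (6.095,3.000)–(6.000,3.119)
total: 10 segments, chained into 1 closed loop(s), length Σ = 8.212013

segments=10 loops=1 length=8.212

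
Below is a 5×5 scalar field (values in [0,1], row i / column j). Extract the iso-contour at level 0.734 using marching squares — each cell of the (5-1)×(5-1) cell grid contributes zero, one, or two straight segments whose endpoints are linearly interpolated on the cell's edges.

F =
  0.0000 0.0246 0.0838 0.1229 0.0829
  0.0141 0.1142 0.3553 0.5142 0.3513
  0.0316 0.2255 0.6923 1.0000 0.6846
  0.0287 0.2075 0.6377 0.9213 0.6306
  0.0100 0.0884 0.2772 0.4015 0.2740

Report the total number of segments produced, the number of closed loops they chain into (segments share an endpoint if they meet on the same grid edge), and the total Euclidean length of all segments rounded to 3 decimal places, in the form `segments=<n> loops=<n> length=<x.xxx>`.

segments=6 loops=1 length=5.560

cell (1,2): code 0100 → (1.452,3.000)–(2.000,2.136)
cell (1,3): code 1000 → (2.000,3.843)–(1.452,3.000)
cell (2,2): code 0110 → (2.000,2.136)–(3.000,2.340)
cell (2,3): code 1001 → (3.000,3.644)–(2.000,3.843)
cell (3,2): code 0010 → (3.000,2.340)–(3.360,3.000)
cell (3,3): code 0001 → (3.360,3.000)–(3.000,3.644)
total: 6 segments, chained into 1 closed loop(s), length Σ = 5.559612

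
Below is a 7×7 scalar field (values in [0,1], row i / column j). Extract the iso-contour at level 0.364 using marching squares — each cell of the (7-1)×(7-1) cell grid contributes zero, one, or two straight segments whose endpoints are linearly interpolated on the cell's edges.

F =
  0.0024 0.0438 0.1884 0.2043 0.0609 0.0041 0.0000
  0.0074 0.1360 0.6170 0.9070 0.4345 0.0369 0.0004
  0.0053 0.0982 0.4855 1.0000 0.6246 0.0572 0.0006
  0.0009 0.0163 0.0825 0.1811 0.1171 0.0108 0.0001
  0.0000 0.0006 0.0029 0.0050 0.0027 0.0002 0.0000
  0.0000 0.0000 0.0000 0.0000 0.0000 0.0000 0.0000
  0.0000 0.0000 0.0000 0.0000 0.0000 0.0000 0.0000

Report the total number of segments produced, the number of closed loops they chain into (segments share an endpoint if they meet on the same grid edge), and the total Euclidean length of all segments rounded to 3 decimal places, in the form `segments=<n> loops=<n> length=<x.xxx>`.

segments=10 loops=1 length=8.551

cell (0,1): code 0100 → (0.410,2.000)–(1.000,1.474)
cell (0,2): code 1100 → (0.227,3.000)–(0.410,2.000)
cell (0,3): code 1100 → (0.811,4.000)–(0.227,3.000)
cell (0,4): code 1000 → (1.000,4.177)–(0.811,4.000)
cell (1,1): code 0110 → (1.000,1.474)–(2.000,1.686)
cell (1,4): code 1001 → (2.000,4.459)–(1.000,4.177)
cell (2,1): code 0010 → (2.000,1.686)–(2.301,2.000)
cell (2,2): code 0011 → (2.301,2.000)–(2.777,3.000)
cell (2,3): code 0011 → (2.777,3.000)–(2.513,4.000)
cell (2,4): code 0001 → (2.513,4.000)–(2.000,4.459)
total: 10 segments, chained into 1 closed loop(s), length Σ = 8.550638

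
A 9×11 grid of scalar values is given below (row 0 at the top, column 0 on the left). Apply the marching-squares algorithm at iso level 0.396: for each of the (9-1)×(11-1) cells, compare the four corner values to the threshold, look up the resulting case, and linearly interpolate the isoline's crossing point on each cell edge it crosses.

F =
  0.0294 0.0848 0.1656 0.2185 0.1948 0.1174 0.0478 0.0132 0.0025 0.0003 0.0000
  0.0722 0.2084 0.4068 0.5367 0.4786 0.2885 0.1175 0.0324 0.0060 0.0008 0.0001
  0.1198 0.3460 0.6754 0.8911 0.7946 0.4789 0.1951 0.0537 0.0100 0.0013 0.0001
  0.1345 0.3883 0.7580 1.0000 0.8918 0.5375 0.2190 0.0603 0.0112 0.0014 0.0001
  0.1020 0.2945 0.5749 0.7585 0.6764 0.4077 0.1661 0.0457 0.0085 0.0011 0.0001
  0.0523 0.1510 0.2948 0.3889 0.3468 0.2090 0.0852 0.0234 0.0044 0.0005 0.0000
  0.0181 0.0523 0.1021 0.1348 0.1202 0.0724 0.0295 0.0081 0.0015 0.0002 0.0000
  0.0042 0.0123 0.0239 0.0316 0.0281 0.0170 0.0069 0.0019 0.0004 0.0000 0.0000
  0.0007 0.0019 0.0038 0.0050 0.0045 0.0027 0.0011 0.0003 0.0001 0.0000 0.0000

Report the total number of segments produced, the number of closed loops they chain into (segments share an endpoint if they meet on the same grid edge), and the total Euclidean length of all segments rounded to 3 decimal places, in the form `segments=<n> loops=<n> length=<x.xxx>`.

cell (0,1): code 0100 → (0.955,2.000)–(1.000,1.946)
cell (0,2): code 1100 → (0.558,3.000)–(0.955,2.000)
cell (0,3): code 1100 → (0.709,4.000)–(0.558,3.000)
cell (0,4): code 1000 → (1.000,4.435)–(0.709,4.000)
cell (1,1): code 0110 → (1.000,1.946)–(2.000,1.152)
cell (1,4): code 1101 → (1.565,5.000)–(1.000,4.435)
cell (1,5): code 1000 → (2.000,5.292)–(1.565,5.000)
cell (2,1): code 0110 → (2.000,1.152)–(3.000,1.021)
cell (2,5): code 1001 → (3.000,5.444)–(2.000,5.292)
cell (3,1): code 0110 → (3.000,1.021)–(4.000,1.362)
cell (3,5): code 1001 → (4.000,5.048)–(3.000,5.444)
cell (4,1): code 0010 → (4.000,1.362)–(4.639,2.000)
cell (4,2): code 0011 → (4.639,2.000)–(4.981,3.000)
cell (4,3): code 0011 → (4.981,3.000)–(4.851,4.000)
cell (4,4): code 0011 → (4.851,4.000)–(4.059,5.000)
cell (4,5): code 0001 → (4.059,5.000)–(4.000,5.048)
total: 16 segments, chained into 1 closed loop(s), length Σ = 13.753054

segments=16 loops=1 length=13.753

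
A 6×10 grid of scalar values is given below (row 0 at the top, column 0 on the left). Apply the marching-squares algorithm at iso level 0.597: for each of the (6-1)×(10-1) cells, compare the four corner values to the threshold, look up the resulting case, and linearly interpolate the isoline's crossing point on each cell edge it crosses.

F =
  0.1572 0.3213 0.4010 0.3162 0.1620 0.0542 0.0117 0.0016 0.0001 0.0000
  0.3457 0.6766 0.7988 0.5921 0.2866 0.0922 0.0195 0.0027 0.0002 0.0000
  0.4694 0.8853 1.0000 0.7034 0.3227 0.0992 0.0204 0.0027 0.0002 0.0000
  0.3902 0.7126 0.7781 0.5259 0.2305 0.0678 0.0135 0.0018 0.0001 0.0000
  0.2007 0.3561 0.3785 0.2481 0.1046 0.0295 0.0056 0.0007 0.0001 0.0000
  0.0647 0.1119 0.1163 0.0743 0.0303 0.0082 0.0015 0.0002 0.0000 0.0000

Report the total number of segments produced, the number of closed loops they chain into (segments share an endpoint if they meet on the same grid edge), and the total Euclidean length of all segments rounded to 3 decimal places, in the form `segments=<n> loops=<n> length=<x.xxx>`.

cell (0,0): code 0100 → (0.776,1.000)–(1.000,0.759)
cell (0,1): code 1100 → (0.493,2.000)–(0.776,1.000)
cell (0,2): code 1000 → (1.000,2.976)–(0.493,2.000)
cell (1,0): code 0110 → (1.000,0.759)–(2.000,0.307)
cell (1,2): code 1101 → (1.044,3.000)–(1.000,2.976)
cell (1,3): code 1000 → (2.000,3.279)–(1.044,3.000)
cell (2,0): code 0110 → (2.000,0.307)–(3.000,0.641)
cell (2,2): code 1011 → (3.000,2.718)–(2.599,3.000)
cell (2,3): code 0001 → (2.599,3.000)–(2.000,3.279)
cell (3,0): code 0010 → (3.000,0.641)–(3.324,1.000)
cell (3,1): code 0011 → (3.324,1.000)–(3.453,2.000)
cell (3,2): code 0001 → (3.453,2.000)–(3.000,2.718)
total: 12 segments, chained into 1 closed loop(s), length Σ = 9.158530

segments=12 loops=1 length=9.159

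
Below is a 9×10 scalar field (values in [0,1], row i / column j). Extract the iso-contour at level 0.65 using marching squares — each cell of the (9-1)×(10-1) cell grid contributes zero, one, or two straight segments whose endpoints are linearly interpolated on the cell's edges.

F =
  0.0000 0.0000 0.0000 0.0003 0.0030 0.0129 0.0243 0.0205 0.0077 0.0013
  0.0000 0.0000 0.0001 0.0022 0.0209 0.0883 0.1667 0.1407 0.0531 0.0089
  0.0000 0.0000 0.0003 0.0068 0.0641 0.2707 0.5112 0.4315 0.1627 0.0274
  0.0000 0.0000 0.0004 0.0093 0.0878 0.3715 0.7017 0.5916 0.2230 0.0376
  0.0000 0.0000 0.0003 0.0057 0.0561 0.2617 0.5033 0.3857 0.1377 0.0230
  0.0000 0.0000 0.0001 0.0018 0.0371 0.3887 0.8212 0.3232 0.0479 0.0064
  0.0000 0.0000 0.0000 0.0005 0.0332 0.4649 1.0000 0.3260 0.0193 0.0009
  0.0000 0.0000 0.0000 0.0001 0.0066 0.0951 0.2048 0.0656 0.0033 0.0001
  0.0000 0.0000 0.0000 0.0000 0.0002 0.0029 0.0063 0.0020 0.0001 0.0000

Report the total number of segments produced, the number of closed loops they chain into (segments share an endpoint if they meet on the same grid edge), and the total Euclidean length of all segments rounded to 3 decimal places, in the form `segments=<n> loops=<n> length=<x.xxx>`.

segments=10 loops=2 length=6.521

cell (2,5): code 0100 → (2.729,6.000)–(3.000,5.843)
cell (2,6): code 1000 → (3.000,6.470)–(2.729,6.000)
cell (3,5): code 0010 → (3.000,5.843)–(3.261,6.000)
cell (3,6): code 0001 → (3.261,6.000)–(3.000,6.470)
cell (4,5): code 0100 → (4.461,6.000)–(5.000,5.604)
cell (4,6): code 1000 → (5.000,6.344)–(4.461,6.000)
cell (5,5): code 0110 → (5.000,5.604)–(6.000,5.346)
cell (5,6): code 1001 → (6.000,6.519)–(5.000,6.344)
cell (6,5): code 0010 → (6.000,5.346)–(6.440,6.000)
cell (6,6): code 0001 → (6.440,6.000)–(6.000,6.519)
total: 10 segments, chained into 2 closed loop(s), length Σ = 6.521179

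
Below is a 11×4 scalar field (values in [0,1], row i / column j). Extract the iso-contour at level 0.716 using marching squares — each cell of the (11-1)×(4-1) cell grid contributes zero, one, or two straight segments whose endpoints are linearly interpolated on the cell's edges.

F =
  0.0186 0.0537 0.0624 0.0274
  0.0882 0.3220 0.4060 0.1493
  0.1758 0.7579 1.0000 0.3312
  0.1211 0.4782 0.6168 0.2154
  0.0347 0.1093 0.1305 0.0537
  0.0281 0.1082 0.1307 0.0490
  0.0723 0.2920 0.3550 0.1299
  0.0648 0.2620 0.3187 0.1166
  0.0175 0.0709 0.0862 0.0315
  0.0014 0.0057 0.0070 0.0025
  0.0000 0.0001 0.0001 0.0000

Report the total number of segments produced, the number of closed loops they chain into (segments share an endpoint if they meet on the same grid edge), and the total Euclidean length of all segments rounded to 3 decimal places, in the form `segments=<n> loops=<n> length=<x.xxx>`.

segments=6 loops=1 length=4.012

cell (1,0): code 0100 → (1.904,1.000)–(2.000,0.928)
cell (1,1): code 1100 → (1.522,2.000)–(1.904,1.000)
cell (1,2): code 1000 → (2.000,2.425)–(1.522,2.000)
cell (2,0): code 0010 → (2.000,0.928)–(2.150,1.000)
cell (2,1): code 0011 → (2.150,1.000)–(2.741,2.000)
cell (2,2): code 0001 → (2.741,2.000)–(2.000,2.425)
total: 6 segments, chained into 1 closed loop(s), length Σ = 4.012136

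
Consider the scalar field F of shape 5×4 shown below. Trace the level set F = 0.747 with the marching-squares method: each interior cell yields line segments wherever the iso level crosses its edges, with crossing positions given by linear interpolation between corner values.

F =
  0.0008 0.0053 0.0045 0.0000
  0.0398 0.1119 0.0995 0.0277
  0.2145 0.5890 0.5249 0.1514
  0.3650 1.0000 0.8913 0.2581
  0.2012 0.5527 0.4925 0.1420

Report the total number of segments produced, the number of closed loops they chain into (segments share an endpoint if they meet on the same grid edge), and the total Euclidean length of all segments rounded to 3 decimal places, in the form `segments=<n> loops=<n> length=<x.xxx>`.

segments=6 loops=1 length=4.353

cell (2,0): code 0100 → (2.384,1.000)–(3.000,0.602)
cell (2,1): code 1100 → (2.606,2.000)–(2.384,1.000)
cell (2,2): code 1000 → (3.000,2.228)–(2.606,2.000)
cell (3,0): code 0010 → (3.000,0.602)–(3.566,1.000)
cell (3,1): code 0011 → (3.566,1.000)–(3.362,2.000)
cell (3,2): code 0001 → (3.362,2.000)–(3.000,2.228)
total: 6 segments, chained into 1 closed loop(s), length Σ = 4.352591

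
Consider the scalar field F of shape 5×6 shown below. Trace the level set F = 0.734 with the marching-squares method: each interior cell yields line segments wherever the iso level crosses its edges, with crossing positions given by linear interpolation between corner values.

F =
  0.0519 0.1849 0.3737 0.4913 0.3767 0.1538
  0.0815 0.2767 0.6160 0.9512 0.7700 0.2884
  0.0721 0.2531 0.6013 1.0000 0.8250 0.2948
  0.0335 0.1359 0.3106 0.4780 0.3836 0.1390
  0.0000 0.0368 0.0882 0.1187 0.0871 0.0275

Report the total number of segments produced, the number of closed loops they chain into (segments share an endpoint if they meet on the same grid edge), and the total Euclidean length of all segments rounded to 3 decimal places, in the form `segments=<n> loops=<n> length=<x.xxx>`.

cell (0,2): code 0100 → (0.528,3.000)–(1.000,2.352)
cell (0,3): code 1100 → (0.908,4.000)–(0.528,3.000)
cell (0,4): code 1000 → (1.000,4.075)–(0.908,4.000)
cell (1,2): code 0110 → (1.000,2.352)–(2.000,2.333)
cell (1,4): code 1001 → (2.000,4.172)–(1.000,4.075)
cell (2,2): code 0010 → (2.000,2.333)–(2.510,3.000)
cell (2,3): code 0011 → (2.510,3.000)–(2.206,4.000)
cell (2,4): code 0001 → (2.206,4.000)–(2.000,4.172)
total: 8 segments, chained into 1 closed loop(s), length Σ = 6.147680

segments=8 loops=1 length=6.148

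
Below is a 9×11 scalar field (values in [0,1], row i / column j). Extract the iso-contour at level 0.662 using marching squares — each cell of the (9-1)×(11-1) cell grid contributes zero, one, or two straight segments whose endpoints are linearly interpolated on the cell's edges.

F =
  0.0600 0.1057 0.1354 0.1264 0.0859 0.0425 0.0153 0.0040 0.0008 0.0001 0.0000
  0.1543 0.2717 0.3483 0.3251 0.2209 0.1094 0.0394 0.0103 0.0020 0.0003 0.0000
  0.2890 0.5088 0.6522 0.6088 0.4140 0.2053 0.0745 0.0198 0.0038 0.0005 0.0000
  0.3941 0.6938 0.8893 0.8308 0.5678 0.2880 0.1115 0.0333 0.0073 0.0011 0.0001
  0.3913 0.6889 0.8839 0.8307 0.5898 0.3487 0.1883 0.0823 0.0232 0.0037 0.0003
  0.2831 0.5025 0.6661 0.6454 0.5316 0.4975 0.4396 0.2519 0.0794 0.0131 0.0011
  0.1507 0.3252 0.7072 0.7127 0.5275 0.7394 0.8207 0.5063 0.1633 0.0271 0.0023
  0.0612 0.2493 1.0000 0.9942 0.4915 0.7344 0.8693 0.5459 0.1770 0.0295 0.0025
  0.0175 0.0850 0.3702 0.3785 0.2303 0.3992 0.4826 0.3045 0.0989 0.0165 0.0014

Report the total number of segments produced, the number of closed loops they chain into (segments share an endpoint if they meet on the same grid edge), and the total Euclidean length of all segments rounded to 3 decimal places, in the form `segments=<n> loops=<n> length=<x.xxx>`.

cell (2,0): code 0100 → (2.828,1.000)–(3.000,0.894)
cell (2,1): code 1100 → (2.041,2.000)–(2.828,1.000)
cell (2,2): code 1100 → (2.240,3.000)–(2.041,2.000)
cell (2,3): code 1000 → (3.000,3.642)–(2.240,3.000)
cell (3,0): code 0110 → (3.000,0.894)–(4.000,0.910)
cell (3,3): code 1001 → (4.000,3.700)–(3.000,3.642)
cell (4,0): code 0010 → (4.000,0.910)–(4.144,1.000)
cell (4,1): code 0111 → (4.144,1.000)–(5.000,1.975)
cell (4,2): code 1011 → (5.000,2.198)–(4.910,3.000)
cell (4,3): code 0001 → (4.910,3.000)–(4.000,3.700)
cell (5,1): code 0110 → (5.000,1.975)–(6.000,1.882)
cell (5,2): code 1101 → (5.247,3.000)–(5.000,2.198)
cell (5,3): code 1000 → (6.000,3.274)–(5.247,3.000)
cell (5,4): code 0100 → (5.680,5.000)–(6.000,4.635)
cell (5,5): code 1100 → (5.584,6.000)–(5.680,5.000)
cell (5,6): code 1000 → (6.000,6.505)–(5.584,6.000)
cell (6,1): code 0110 → (6.000,1.882)–(7.000,1.550)
cell (6,3): code 1001 → (7.000,3.661)–(6.000,3.274)
cell (6,4): code 0110 → (6.000,4.635)–(7.000,4.702)
cell (6,6): code 1001 → (7.000,6.641)–(6.000,6.505)
cell (7,1): code 0010 → (7.000,1.550)–(7.537,2.000)
cell (7,2): code 0011 → (7.537,2.000)–(7.540,3.000)
cell (7,3): code 0001 → (7.540,3.000)–(7.000,3.661)
cell (7,4): code 0010 → (7.000,4.702)–(7.216,5.000)
cell (7,5): code 0011 → (7.216,5.000)–(7.536,6.000)
cell (7,6): code 0001 → (7.536,6.000)–(7.000,6.641)
total: 26 segments, chained into 2 closed loop(s), length Σ = 22.648014

segments=26 loops=2 length=22.648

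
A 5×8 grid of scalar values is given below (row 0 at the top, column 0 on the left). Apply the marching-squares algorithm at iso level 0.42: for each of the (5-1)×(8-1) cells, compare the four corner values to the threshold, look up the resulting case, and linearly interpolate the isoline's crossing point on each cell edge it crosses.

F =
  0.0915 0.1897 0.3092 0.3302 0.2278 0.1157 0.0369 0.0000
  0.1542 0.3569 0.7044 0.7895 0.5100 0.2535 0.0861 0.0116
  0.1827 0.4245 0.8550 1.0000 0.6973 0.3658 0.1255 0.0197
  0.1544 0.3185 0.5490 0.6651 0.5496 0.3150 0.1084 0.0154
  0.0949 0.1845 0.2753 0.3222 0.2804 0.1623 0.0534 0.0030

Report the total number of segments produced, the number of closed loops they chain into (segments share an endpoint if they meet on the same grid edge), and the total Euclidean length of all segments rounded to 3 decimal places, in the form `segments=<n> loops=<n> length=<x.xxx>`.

segments=14 loops=1 length=11.471

cell (0,1): code 0100 → (0.280,2.000)–(1.000,1.182)
cell (0,2): code 1100 → (0.196,3.000)–(0.280,2.000)
cell (0,3): code 1100 → (0.681,4.000)–(0.196,3.000)
cell (0,4): code 1000 → (1.000,4.351)–(0.681,4.000)
cell (1,0): code 0100 → (1.933,1.000)–(2.000,0.981)
cell (1,1): code 1110 → (1.000,1.182)–(1.933,1.000)
cell (1,4): code 1001 → (2.000,4.837)–(1.000,4.351)
cell (2,0): code 0010 → (2.000,0.981)–(2.042,1.000)
cell (2,1): code 0111 → (2.042,1.000)–(3.000,1.440)
cell (2,4): code 1001 → (3.000,4.552)–(2.000,4.837)
cell (3,1): code 0010 → (3.000,1.440)–(3.471,2.000)
cell (3,2): code 0011 → (3.471,2.000)–(3.715,3.000)
cell (3,3): code 0011 → (3.715,3.000)–(3.481,4.000)
cell (3,4): code 0001 → (3.481,4.000)–(3.000,4.552)
total: 14 segments, chained into 1 closed loop(s), length Σ = 11.471332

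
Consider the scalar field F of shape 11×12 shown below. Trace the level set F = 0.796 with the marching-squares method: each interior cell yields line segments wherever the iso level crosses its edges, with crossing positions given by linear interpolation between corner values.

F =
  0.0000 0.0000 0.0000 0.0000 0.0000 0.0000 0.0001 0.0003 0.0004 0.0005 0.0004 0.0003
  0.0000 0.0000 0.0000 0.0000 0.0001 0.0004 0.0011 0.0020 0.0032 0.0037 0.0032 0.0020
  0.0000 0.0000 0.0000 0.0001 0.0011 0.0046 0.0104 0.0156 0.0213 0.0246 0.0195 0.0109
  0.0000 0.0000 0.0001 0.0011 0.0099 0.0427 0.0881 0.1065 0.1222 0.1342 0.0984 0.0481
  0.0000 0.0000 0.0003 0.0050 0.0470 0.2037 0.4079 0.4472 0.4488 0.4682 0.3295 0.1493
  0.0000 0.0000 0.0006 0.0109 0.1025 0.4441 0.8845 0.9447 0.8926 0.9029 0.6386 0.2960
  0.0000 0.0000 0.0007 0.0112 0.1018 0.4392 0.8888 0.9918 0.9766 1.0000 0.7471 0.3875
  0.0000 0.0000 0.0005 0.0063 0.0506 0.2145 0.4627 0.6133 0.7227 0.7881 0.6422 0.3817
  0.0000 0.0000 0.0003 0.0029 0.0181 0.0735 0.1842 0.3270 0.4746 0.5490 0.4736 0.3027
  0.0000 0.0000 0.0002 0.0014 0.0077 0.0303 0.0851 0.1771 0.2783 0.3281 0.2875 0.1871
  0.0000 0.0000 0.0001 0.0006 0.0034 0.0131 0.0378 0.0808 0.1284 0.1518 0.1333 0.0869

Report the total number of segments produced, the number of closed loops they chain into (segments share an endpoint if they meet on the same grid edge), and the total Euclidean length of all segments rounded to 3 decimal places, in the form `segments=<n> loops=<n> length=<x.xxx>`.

cell (4,5): code 0100 → (4.814,6.000)–(5.000,5.799)
cell (4,6): code 1100 → (4.701,7.000)–(4.814,6.000)
cell (4,7): code 1100 → (4.782,8.000)–(4.701,7.000)
cell (4,8): code 1100 → (4.754,9.000)–(4.782,8.000)
cell (4,9): code 1000 → (5.000,9.404)–(4.754,9.000)
cell (5,5): code 0110 → (5.000,5.799)–(6.000,5.794)
cell (5,9): code 1001 → (6.000,9.807)–(5.000,9.404)
cell (6,5): code 0010 → (6.000,5.794)–(6.218,6.000)
cell (6,6): code 0011 → (6.218,6.000)–(6.517,7.000)
cell (6,7): code 0011 → (6.517,7.000)–(6.711,8.000)
cell (6,8): code 0011 → (6.711,8.000)–(6.963,9.000)
cell (6,9): code 0001 → (6.963,9.000)–(6.000,9.807)
total: 12 segments, chained into 1 closed loop(s), length Σ = 10.484607

segments=12 loops=1 length=10.485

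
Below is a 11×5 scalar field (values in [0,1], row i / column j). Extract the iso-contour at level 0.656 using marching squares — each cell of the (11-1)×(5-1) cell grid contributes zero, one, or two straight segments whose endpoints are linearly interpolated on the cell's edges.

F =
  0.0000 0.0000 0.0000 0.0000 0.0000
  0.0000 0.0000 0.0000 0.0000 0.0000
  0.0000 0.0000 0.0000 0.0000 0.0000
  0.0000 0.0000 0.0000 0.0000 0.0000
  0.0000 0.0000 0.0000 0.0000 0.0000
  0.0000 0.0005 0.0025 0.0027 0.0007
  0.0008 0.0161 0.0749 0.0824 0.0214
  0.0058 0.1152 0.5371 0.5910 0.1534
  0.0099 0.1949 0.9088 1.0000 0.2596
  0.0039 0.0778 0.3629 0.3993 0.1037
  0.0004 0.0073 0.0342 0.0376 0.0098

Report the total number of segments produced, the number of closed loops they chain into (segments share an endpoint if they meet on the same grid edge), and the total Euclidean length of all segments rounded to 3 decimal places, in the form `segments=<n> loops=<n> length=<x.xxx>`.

segments=6 loops=1 length=5.067

cell (7,1): code 0100 → (7.320,2.000)–(8.000,1.646)
cell (7,2): code 1100 → (7.159,3.000)–(7.320,2.000)
cell (7,3): code 1000 → (8.000,3.465)–(7.159,3.000)
cell (8,1): code 0010 → (8.000,1.646)–(8.463,2.000)
cell (8,2): code 0011 → (8.463,2.000)–(8.573,3.000)
cell (8,3): code 0001 → (8.573,3.000)–(8.000,3.465)
total: 6 segments, chained into 1 closed loop(s), length Σ = 5.066909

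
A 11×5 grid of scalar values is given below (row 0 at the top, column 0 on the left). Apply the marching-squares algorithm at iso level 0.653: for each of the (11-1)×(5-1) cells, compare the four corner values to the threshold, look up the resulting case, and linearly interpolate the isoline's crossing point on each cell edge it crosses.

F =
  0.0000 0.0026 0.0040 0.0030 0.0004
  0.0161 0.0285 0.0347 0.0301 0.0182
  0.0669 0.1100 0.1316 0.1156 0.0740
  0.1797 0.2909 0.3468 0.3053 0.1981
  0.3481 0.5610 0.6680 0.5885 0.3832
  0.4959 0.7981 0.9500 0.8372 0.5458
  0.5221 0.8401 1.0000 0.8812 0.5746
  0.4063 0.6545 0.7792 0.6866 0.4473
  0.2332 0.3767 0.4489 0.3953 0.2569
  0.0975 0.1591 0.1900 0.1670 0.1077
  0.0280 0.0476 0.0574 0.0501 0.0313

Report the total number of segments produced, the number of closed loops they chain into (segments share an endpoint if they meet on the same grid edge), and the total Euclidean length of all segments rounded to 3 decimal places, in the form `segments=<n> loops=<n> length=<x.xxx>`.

cell (3,1): code 0100 → (3.953,2.000)–(4.000,1.860)
cell (3,2): code 1000 → (4.000,2.189)–(3.953,2.000)
cell (4,0): code 0100 → (4.388,1.000)–(5.000,0.520)
cell (4,1): code 1110 → (4.000,1.860)–(4.388,1.000)
cell (4,2): code 1101 → (4.259,3.000)–(4.000,2.189)
cell (4,3): code 1000 → (5.000,3.632)–(4.259,3.000)
cell (5,0): code 0110 → (5.000,0.520)–(6.000,0.412)
cell (5,3): code 1001 → (6.000,3.744)–(5.000,3.632)
cell (6,0): code 0110 → (6.000,0.412)–(7.000,0.994)
cell (6,3): code 1001 → (7.000,3.140)–(6.000,3.744)
cell (7,0): code 0010 → (7.000,0.994)–(7.005,1.000)
cell (7,1): code 0011 → (7.005,1.000)–(7.382,2.000)
cell (7,2): code 0011 → (7.382,2.000)–(7.115,3.000)
cell (7,3): code 0001 → (7.115,3.000)–(7.000,3.140)
total: 14 segments, chained into 1 closed loop(s), length Σ = 10.519656

segments=14 loops=1 length=10.520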